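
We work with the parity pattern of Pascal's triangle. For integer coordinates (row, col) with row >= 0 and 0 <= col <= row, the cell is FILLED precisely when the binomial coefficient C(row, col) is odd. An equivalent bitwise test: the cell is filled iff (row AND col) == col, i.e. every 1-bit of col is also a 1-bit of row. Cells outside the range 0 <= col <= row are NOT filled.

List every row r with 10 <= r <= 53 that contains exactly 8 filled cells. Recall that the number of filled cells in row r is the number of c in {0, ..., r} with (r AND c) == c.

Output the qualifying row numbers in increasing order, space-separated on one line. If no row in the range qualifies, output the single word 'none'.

Row r has 2^popcount(r) filled cells, so we need popcount(r) = log2(8) = 3.
Scan r = 10..53 and keep those with exactly 3 one-bits:
r=10=1010 popcount=2 -> skip
r=11=1011 popcount=3 -> KEEP
r=12=1100 popcount=2 -> skip
r=13=1101 popcount=3 -> KEEP
r=14=1110 popcount=3 -> KEEP
r=15=1111 popcount=4 -> skip
r=16=10000 popcount=1 -> skip
r=17=10001 popcount=2 -> skip
r=18=10010 popcount=2 -> skip
r=19=10011 popcount=3 -> KEEP
r=20=10100 popcount=2 -> skip
r=21=10101 popcount=3 -> KEEP
r=22=10110 popcount=3 -> KEEP
r=23=10111 popcount=4 -> skip
r=24=11000 popcount=2 -> skip
r=25=11001 popcount=3 -> KEEP
r=26=11010 popcount=3 -> KEEP
r=27=11011 popcount=4 -> skip
r=28=11100 popcount=3 -> KEEP
r=29=11101 popcount=4 -> skip
r=30=11110 popcount=4 -> skip
r=31=11111 popcount=5 -> skip
r=32=100000 popcount=1 -> skip
r=33=100001 popcount=2 -> skip
r=34=100010 popcount=2 -> skip
r=35=100011 popcount=3 -> KEEP
r=36=100100 popcount=2 -> skip
r=37=100101 popcount=3 -> KEEP
r=38=100110 popcount=3 -> KEEP
r=39=100111 popcount=4 -> skip
r=40=101000 popcount=2 -> skip
r=41=101001 popcount=3 -> KEEP
r=42=101010 popcount=3 -> KEEP
r=43=101011 popcount=4 -> skip
r=44=101100 popcount=3 -> KEEP
r=45=101101 popcount=4 -> skip
r=46=101110 popcount=4 -> skip
r=47=101111 popcount=5 -> skip
r=48=110000 popcount=2 -> skip
r=49=110001 popcount=3 -> KEEP
r=50=110010 popcount=3 -> KEEP
r=51=110011 popcount=4 -> skip
r=52=110100 popcount=3 -> KEEP
r=53=110101 popcount=4 -> skip
Kept rows: 11 13 14 19 21 22 25 26 28 35 37 38 41 42 44 49 50 52

Answer: 11 13 14 19 21 22 25 26 28 35 37 38 41 42 44 49 50 52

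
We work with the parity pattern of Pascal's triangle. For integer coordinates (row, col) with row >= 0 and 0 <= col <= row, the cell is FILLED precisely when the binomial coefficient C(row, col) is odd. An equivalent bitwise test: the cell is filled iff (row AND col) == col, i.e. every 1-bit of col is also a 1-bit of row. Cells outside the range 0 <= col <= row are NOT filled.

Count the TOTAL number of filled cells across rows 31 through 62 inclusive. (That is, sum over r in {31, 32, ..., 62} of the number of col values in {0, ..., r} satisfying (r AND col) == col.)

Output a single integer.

r31=11111 pc5: +32 =32
r32=100000 pc1: +2 =34
r33=100001 pc2: +4 =38
r34=100010 pc2: +4 =42
r35=100011 pc3: +8 =50
r36=100100 pc2: +4 =54
r37=100101 pc3: +8 =62
r38=100110 pc3: +8 =70
r39=100111 pc4: +16 =86
r40=101000 pc2: +4 =90
r41=101001 pc3: +8 =98
r42=101010 pc3: +8 =106
r43=101011 pc4: +16 =122
r44=101100 pc3: +8 =130
r45=101101 pc4: +16 =146
r46=101110 pc4: +16 =162
r47=101111 pc5: +32 =194
r48=110000 pc2: +4 =198
r49=110001 pc3: +8 =206
r50=110010 pc3: +8 =214
r51=110011 pc4: +16 =230
r52=110100 pc3: +8 =238
r53=110101 pc4: +16 =254
r54=110110 pc4: +16 =270
r55=110111 pc5: +32 =302
r56=111000 pc3: +8 =310
r57=111001 pc4: +16 =326
r58=111010 pc4: +16 =342
r59=111011 pc5: +32 =374
r60=111100 pc4: +16 =390
r61=111101 pc5: +32 =422
r62=111110 pc5: +32 =454

Answer: 454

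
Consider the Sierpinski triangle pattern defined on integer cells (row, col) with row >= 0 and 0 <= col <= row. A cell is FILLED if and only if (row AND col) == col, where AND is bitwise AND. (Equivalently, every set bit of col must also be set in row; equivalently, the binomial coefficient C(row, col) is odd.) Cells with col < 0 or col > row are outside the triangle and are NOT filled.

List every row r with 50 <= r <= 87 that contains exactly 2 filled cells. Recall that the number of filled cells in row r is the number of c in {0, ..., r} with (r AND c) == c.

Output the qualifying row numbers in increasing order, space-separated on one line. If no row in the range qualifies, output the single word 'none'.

Row r has 2^popcount(r) filled cells, so we need popcount(r) = log2(2) = 1.
Scan r = 50..87 and keep those with exactly 1 one-bits:
r=50=110010 popcount=3 -> skip
r=51=110011 popcount=4 -> skip
r=52=110100 popcount=3 -> skip
r=53=110101 popcount=4 -> skip
r=54=110110 popcount=4 -> skip
r=55=110111 popcount=5 -> skip
r=56=111000 popcount=3 -> skip
r=57=111001 popcount=4 -> skip
r=58=111010 popcount=4 -> skip
r=59=111011 popcount=5 -> skip
r=60=111100 popcount=4 -> skip
r=61=111101 popcount=5 -> skip
r=62=111110 popcount=5 -> skip
r=63=111111 popcount=6 -> skip
r=64=1000000 popcount=1 -> KEEP
r=65=1000001 popcount=2 -> skip
r=66=1000010 popcount=2 -> skip
r=67=1000011 popcount=3 -> skip
r=68=1000100 popcount=2 -> skip
r=69=1000101 popcount=3 -> skip
r=70=1000110 popcount=3 -> skip
r=71=1000111 popcount=4 -> skip
r=72=1001000 popcount=2 -> skip
r=73=1001001 popcount=3 -> skip
r=74=1001010 popcount=3 -> skip
r=75=1001011 popcount=4 -> skip
r=76=1001100 popcount=3 -> skip
r=77=1001101 popcount=4 -> skip
r=78=1001110 popcount=4 -> skip
r=79=1001111 popcount=5 -> skip
r=80=1010000 popcount=2 -> skip
r=81=1010001 popcount=3 -> skip
r=82=1010010 popcount=3 -> skip
r=83=1010011 popcount=4 -> skip
r=84=1010100 popcount=3 -> skip
r=85=1010101 popcount=4 -> skip
r=86=1010110 popcount=4 -> skip
r=87=1010111 popcount=5 -> skip
Kept rows: 64

Answer: 64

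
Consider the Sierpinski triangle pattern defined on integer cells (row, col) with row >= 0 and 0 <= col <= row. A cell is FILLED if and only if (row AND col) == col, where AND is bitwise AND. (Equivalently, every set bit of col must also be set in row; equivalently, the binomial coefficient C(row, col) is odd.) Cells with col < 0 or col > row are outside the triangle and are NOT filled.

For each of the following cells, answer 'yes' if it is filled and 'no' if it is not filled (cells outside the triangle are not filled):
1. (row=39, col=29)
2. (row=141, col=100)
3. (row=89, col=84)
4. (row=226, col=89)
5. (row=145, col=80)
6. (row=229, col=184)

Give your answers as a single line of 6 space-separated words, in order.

(39,29): row=0b100111, col=0b11101, row AND col = 0b101 = 5; 5 != 29 -> empty
(141,100): row=0b10001101, col=0b1100100, row AND col = 0b100 = 4; 4 != 100 -> empty
(89,84): row=0b1011001, col=0b1010100, row AND col = 0b1010000 = 80; 80 != 84 -> empty
(226,89): row=0b11100010, col=0b1011001, row AND col = 0b1000000 = 64; 64 != 89 -> empty
(145,80): row=0b10010001, col=0b1010000, row AND col = 0b10000 = 16; 16 != 80 -> empty
(229,184): row=0b11100101, col=0b10111000, row AND col = 0b10100000 = 160; 160 != 184 -> empty

Answer: no no no no no no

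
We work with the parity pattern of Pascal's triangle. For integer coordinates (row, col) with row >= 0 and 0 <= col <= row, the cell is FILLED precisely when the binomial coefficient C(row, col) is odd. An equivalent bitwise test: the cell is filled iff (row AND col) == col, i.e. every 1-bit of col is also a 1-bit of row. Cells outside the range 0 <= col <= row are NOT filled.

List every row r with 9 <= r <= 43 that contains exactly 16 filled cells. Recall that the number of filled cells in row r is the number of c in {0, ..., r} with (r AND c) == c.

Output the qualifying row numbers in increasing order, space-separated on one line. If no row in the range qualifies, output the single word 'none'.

Row r has 2^popcount(r) filled cells, so we need popcount(r) = log2(16) = 4.
Scan r = 9..43 and keep those with exactly 4 one-bits:
r=9=1001 popcount=2 -> skip
r=10=1010 popcount=2 -> skip
r=11=1011 popcount=3 -> skip
r=12=1100 popcount=2 -> skip
r=13=1101 popcount=3 -> skip
r=14=1110 popcount=3 -> skip
r=15=1111 popcount=4 -> KEEP
r=16=10000 popcount=1 -> skip
r=17=10001 popcount=2 -> skip
r=18=10010 popcount=2 -> skip
r=19=10011 popcount=3 -> skip
r=20=10100 popcount=2 -> skip
r=21=10101 popcount=3 -> skip
r=22=10110 popcount=3 -> skip
r=23=10111 popcount=4 -> KEEP
r=24=11000 popcount=2 -> skip
r=25=11001 popcount=3 -> skip
r=26=11010 popcount=3 -> skip
r=27=11011 popcount=4 -> KEEP
r=28=11100 popcount=3 -> skip
r=29=11101 popcount=4 -> KEEP
r=30=11110 popcount=4 -> KEEP
r=31=11111 popcount=5 -> skip
r=32=100000 popcount=1 -> skip
r=33=100001 popcount=2 -> skip
r=34=100010 popcount=2 -> skip
r=35=100011 popcount=3 -> skip
r=36=100100 popcount=2 -> skip
r=37=100101 popcount=3 -> skip
r=38=100110 popcount=3 -> skip
r=39=100111 popcount=4 -> KEEP
r=40=101000 popcount=2 -> skip
r=41=101001 popcount=3 -> skip
r=42=101010 popcount=3 -> skip
r=43=101011 popcount=4 -> KEEP
Kept rows: 15 23 27 29 30 39 43

Answer: 15 23 27 29 30 39 43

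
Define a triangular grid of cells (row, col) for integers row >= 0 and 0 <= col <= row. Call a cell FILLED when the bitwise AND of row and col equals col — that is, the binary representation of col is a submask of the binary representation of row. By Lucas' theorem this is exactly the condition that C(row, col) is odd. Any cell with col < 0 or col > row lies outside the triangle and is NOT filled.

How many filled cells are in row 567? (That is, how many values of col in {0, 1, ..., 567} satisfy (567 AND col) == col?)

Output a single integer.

567 in binary = 1000110111
popcount(567) = number of 1-bits in 1000110111 = 6
A col c satisfies (567 AND c) == c iff every set bit of c is also set in 567; each of the 6 set bits of 567 can independently be on or off in c.
count = 2^6 = 64

Answer: 64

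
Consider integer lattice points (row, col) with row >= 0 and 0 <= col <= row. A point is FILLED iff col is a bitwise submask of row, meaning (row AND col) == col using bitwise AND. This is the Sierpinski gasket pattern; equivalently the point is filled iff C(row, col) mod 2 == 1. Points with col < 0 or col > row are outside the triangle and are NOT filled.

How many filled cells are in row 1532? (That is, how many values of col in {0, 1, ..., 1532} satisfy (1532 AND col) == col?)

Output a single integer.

1532 in binary = 10111111100
popcount(1532) = number of 1-bits in 10111111100 = 8
A col c satisfies (1532 AND c) == c iff every set bit of c is also set in 1532; each of the 8 set bits of 1532 can independently be on or off in c.
count = 2^8 = 256

Answer: 256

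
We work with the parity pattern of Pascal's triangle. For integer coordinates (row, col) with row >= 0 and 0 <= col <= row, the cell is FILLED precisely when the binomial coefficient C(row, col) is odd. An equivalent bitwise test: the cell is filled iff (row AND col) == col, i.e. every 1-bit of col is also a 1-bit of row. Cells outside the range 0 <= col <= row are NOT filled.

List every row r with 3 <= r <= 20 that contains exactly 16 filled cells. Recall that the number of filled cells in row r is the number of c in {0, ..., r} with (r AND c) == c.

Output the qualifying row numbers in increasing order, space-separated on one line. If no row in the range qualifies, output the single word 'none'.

Row r has 2^popcount(r) filled cells, so we need popcount(r) = log2(16) = 4.
Scan r = 3..20 and keep those with exactly 4 one-bits:
r=3=11 popcount=2 -> skip
r=4=100 popcount=1 -> skip
r=5=101 popcount=2 -> skip
r=6=110 popcount=2 -> skip
r=7=111 popcount=3 -> skip
r=8=1000 popcount=1 -> skip
r=9=1001 popcount=2 -> skip
r=10=1010 popcount=2 -> skip
r=11=1011 popcount=3 -> skip
r=12=1100 popcount=2 -> skip
r=13=1101 popcount=3 -> skip
r=14=1110 popcount=3 -> skip
r=15=1111 popcount=4 -> KEEP
r=16=10000 popcount=1 -> skip
r=17=10001 popcount=2 -> skip
r=18=10010 popcount=2 -> skip
r=19=10011 popcount=3 -> skip
r=20=10100 popcount=2 -> skip
Kept rows: 15

Answer: 15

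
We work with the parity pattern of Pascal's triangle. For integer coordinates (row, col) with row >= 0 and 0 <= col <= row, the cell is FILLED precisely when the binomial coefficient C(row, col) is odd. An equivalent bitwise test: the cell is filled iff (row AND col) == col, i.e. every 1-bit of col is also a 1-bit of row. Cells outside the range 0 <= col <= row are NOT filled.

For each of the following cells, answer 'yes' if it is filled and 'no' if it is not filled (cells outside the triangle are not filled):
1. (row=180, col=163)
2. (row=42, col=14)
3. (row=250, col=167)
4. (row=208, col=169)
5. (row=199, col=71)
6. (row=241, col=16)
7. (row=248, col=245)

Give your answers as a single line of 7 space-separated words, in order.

Answer: no no no no yes yes no

Derivation:
(180,163): row=0b10110100, col=0b10100011, row AND col = 0b10100000 = 160; 160 != 163 -> empty
(42,14): row=0b101010, col=0b1110, row AND col = 0b1010 = 10; 10 != 14 -> empty
(250,167): row=0b11111010, col=0b10100111, row AND col = 0b10100010 = 162; 162 != 167 -> empty
(208,169): row=0b11010000, col=0b10101001, row AND col = 0b10000000 = 128; 128 != 169 -> empty
(199,71): row=0b11000111, col=0b1000111, row AND col = 0b1000111 = 71; 71 == 71 -> filled
(241,16): row=0b11110001, col=0b10000, row AND col = 0b10000 = 16; 16 == 16 -> filled
(248,245): row=0b11111000, col=0b11110101, row AND col = 0b11110000 = 240; 240 != 245 -> empty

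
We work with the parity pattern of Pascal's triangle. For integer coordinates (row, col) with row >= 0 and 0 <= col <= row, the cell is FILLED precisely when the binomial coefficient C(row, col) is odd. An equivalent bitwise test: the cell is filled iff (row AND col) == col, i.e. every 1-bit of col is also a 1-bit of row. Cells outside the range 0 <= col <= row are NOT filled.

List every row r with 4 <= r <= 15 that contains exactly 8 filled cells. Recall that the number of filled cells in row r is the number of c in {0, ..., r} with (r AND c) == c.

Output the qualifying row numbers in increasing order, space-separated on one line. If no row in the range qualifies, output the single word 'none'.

Answer: 7 11 13 14

Derivation:
Row r has 2^popcount(r) filled cells, so we need popcount(r) = log2(8) = 3.
Scan r = 4..15 and keep those with exactly 3 one-bits:
r=4=100 popcount=1 -> skip
r=5=101 popcount=2 -> skip
r=6=110 popcount=2 -> skip
r=7=111 popcount=3 -> KEEP
r=8=1000 popcount=1 -> skip
r=9=1001 popcount=2 -> skip
r=10=1010 popcount=2 -> skip
r=11=1011 popcount=3 -> KEEP
r=12=1100 popcount=2 -> skip
r=13=1101 popcount=3 -> KEEP
r=14=1110 popcount=3 -> KEEP
r=15=1111 popcount=4 -> skip
Kept rows: 7 11 13 14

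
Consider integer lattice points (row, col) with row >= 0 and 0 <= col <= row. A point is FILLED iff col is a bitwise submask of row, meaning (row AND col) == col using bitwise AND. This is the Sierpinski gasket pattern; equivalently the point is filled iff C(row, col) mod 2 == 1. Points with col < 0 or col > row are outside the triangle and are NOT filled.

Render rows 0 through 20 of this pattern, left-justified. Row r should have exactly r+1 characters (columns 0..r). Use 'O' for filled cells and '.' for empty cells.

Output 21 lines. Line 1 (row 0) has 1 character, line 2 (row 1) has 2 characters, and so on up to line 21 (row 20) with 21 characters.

Answer: O
OO
O.O
OOOO
O...O
OO..OO
O.O.O.O
OOOOOOOO
O.......O
OO......OO
O.O.....O.O
OOOO....OOOO
O...O...O...O
OO..OO..OO..OO
O.O.O.O.O.O.O.O
OOOOOOOOOOOOOOOO
O...............O
OO..............OO
O.O.............O.O
OOOO............OOOO
O...O...........O...O

Derivation:
r0=0: O
r1=1: OO
r2=10: O.O
r3=11: OOOO
r4=100: O...O
r5=101: OO..OO
r6=110: O.O.O.O
r7=111: OOOOOOOO
r8=1000: O.......O
r9=1001: OO......OO
r10=1010: O.O.....O.O
r11=1011: OOOO....OOOO
r12=1100: O...O...O...O
r13=1101: OO..OO..OO..OO
r14=1110: O.O.O.O.O.O.O.O
r15=1111: OOOOOOOOOOOOOOOO
r16=10000: O...............O
r17=10001: OO..............OO
r18=10010: O.O.............O.O
r19=10011: OOOO............OOOO
r20=10100: O...O...........O...O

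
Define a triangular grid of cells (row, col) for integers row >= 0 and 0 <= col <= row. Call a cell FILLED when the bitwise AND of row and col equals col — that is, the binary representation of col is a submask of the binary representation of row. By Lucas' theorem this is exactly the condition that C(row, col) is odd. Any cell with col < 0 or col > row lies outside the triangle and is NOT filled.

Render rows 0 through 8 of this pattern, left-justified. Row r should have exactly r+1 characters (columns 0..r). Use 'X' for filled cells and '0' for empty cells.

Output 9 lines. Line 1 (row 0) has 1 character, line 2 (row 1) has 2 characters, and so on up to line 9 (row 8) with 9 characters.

Answer: X
XX
X0X
XXXX
X000X
XX00XX
X0X0X0X
XXXXXXXX
X0000000X

Derivation:
r0=0: X
r1=1: XX
r2=10: X0X
r3=11: XXXX
r4=100: X000X
r5=101: XX00XX
r6=110: X0X0X0X
r7=111: XXXXXXXX
r8=1000: X0000000X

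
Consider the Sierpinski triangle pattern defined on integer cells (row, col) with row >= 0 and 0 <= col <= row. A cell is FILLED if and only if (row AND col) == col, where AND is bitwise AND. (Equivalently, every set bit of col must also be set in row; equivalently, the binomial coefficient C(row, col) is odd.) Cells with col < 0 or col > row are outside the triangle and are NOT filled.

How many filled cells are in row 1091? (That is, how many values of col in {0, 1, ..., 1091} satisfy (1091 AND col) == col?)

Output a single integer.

Answer: 16

Derivation:
1091 in binary = 10001000011
popcount(1091) = number of 1-bits in 10001000011 = 4
A col c satisfies (1091 AND c) == c iff every set bit of c is also set in 1091; each of the 4 set bits of 1091 can independently be on or off in c.
count = 2^4 = 16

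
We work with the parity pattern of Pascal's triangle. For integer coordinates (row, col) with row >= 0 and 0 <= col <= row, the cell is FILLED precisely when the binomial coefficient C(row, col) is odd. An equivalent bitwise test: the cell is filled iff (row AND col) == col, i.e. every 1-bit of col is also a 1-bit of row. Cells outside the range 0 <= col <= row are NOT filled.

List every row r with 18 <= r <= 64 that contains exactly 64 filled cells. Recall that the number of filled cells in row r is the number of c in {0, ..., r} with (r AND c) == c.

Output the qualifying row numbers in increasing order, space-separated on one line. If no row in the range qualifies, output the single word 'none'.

Answer: 63

Derivation:
Row r has 2^popcount(r) filled cells, so we need popcount(r) = log2(64) = 6.
Scan r = 18..64 and keep those with exactly 6 one-bits:
r=18=10010 popcount=2 -> skip
r=19=10011 popcount=3 -> skip
r=20=10100 popcount=2 -> skip
r=21=10101 popcount=3 -> skip
r=22=10110 popcount=3 -> skip
r=23=10111 popcount=4 -> skip
r=24=11000 popcount=2 -> skip
r=25=11001 popcount=3 -> skip
r=26=11010 popcount=3 -> skip
r=27=11011 popcount=4 -> skip
r=28=11100 popcount=3 -> skip
r=29=11101 popcount=4 -> skip
r=30=11110 popcount=4 -> skip
r=31=11111 popcount=5 -> skip
r=32=100000 popcount=1 -> skip
r=33=100001 popcount=2 -> skip
r=34=100010 popcount=2 -> skip
r=35=100011 popcount=3 -> skip
r=36=100100 popcount=2 -> skip
r=37=100101 popcount=3 -> skip
r=38=100110 popcount=3 -> skip
r=39=100111 popcount=4 -> skip
r=40=101000 popcount=2 -> skip
r=41=101001 popcount=3 -> skip
r=42=101010 popcount=3 -> skip
r=43=101011 popcount=4 -> skip
r=44=101100 popcount=3 -> skip
r=45=101101 popcount=4 -> skip
r=46=101110 popcount=4 -> skip
r=47=101111 popcount=5 -> skip
r=48=110000 popcount=2 -> skip
r=49=110001 popcount=3 -> skip
r=50=110010 popcount=3 -> skip
r=51=110011 popcount=4 -> skip
r=52=110100 popcount=3 -> skip
r=53=110101 popcount=4 -> skip
r=54=110110 popcount=4 -> skip
r=55=110111 popcount=5 -> skip
r=56=111000 popcount=3 -> skip
r=57=111001 popcount=4 -> skip
r=58=111010 popcount=4 -> skip
r=59=111011 popcount=5 -> skip
r=60=111100 popcount=4 -> skip
r=61=111101 popcount=5 -> skip
r=62=111110 popcount=5 -> skip
r=63=111111 popcount=6 -> KEEP
r=64=1000000 popcount=1 -> skip
Kept rows: 63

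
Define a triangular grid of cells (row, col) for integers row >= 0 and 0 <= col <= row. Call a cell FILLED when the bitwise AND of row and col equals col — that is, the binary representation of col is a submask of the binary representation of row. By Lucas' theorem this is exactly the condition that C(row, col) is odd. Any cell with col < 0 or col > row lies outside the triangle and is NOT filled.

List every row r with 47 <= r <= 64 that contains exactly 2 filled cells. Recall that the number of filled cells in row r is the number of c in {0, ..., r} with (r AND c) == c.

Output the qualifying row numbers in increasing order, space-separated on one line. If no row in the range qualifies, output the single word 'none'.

Answer: 64

Derivation:
Row r has 2^popcount(r) filled cells, so we need popcount(r) = log2(2) = 1.
Scan r = 47..64 and keep those with exactly 1 one-bits:
r=47=101111 popcount=5 -> skip
r=48=110000 popcount=2 -> skip
r=49=110001 popcount=3 -> skip
r=50=110010 popcount=3 -> skip
r=51=110011 popcount=4 -> skip
r=52=110100 popcount=3 -> skip
r=53=110101 popcount=4 -> skip
r=54=110110 popcount=4 -> skip
r=55=110111 popcount=5 -> skip
r=56=111000 popcount=3 -> skip
r=57=111001 popcount=4 -> skip
r=58=111010 popcount=4 -> skip
r=59=111011 popcount=5 -> skip
r=60=111100 popcount=4 -> skip
r=61=111101 popcount=5 -> skip
r=62=111110 popcount=5 -> skip
r=63=111111 popcount=6 -> skip
r=64=1000000 popcount=1 -> KEEP
Kept rows: 64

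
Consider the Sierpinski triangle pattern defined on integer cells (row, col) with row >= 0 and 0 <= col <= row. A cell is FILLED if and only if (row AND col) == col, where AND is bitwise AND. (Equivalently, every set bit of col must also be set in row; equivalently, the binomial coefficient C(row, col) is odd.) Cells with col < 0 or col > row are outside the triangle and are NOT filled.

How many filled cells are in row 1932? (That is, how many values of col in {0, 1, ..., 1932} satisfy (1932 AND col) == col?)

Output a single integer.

1932 in binary = 11110001100
popcount(1932) = number of 1-bits in 11110001100 = 6
A col c satisfies (1932 AND c) == c iff every set bit of c is also set in 1932; each of the 6 set bits of 1932 can independently be on or off in c.
count = 2^6 = 64

Answer: 64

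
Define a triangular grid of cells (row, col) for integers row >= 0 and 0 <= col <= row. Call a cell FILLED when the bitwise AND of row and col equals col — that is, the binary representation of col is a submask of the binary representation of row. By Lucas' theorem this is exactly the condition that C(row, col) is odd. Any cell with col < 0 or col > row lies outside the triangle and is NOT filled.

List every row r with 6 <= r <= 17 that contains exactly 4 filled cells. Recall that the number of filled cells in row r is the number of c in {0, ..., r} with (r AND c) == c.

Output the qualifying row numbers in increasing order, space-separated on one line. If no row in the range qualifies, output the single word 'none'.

Answer: 6 9 10 12 17

Derivation:
Row r has 2^popcount(r) filled cells, so we need popcount(r) = log2(4) = 2.
Scan r = 6..17 and keep those with exactly 2 one-bits:
r=6=110 popcount=2 -> KEEP
r=7=111 popcount=3 -> skip
r=8=1000 popcount=1 -> skip
r=9=1001 popcount=2 -> KEEP
r=10=1010 popcount=2 -> KEEP
r=11=1011 popcount=3 -> skip
r=12=1100 popcount=2 -> KEEP
r=13=1101 popcount=3 -> skip
r=14=1110 popcount=3 -> skip
r=15=1111 popcount=4 -> skip
r=16=10000 popcount=1 -> skip
r=17=10001 popcount=2 -> KEEP
Kept rows: 6 9 10 12 17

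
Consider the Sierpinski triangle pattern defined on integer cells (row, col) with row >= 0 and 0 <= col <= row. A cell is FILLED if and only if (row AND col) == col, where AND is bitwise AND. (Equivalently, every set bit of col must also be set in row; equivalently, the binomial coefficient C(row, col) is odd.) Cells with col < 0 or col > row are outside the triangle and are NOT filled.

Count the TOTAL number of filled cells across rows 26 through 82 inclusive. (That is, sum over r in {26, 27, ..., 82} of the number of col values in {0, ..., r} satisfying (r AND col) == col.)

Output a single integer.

Answer: 764

Derivation:
r26=11010 pc3: +8 =8
r27=11011 pc4: +16 =24
r28=11100 pc3: +8 =32
r29=11101 pc4: +16 =48
r30=11110 pc4: +16 =64
r31=11111 pc5: +32 =96
r32=100000 pc1: +2 =98
r33=100001 pc2: +4 =102
r34=100010 pc2: +4 =106
r35=100011 pc3: +8 =114
r36=100100 pc2: +4 =118
r37=100101 pc3: +8 =126
r38=100110 pc3: +8 =134
r39=100111 pc4: +16 =150
r40=101000 pc2: +4 =154
r41=101001 pc3: +8 =162
r42=101010 pc3: +8 =170
r43=101011 pc4: +16 =186
r44=101100 pc3: +8 =194
r45=101101 pc4: +16 =210
r46=101110 pc4: +16 =226
r47=101111 pc5: +32 =258
r48=110000 pc2: +4 =262
r49=110001 pc3: +8 =270
r50=110010 pc3: +8 =278
r51=110011 pc4: +16 =294
r52=110100 pc3: +8 =302
r53=110101 pc4: +16 =318
r54=110110 pc4: +16 =334
r55=110111 pc5: +32 =366
r56=111000 pc3: +8 =374
r57=111001 pc4: +16 =390
r58=111010 pc4: +16 =406
r59=111011 pc5: +32 =438
r60=111100 pc4: +16 =454
r61=111101 pc5: +32 =486
r62=111110 pc5: +32 =518
r63=111111 pc6: +64 =582
r64=1000000 pc1: +2 =584
r65=1000001 pc2: +4 =588
r66=1000010 pc2: +4 =592
r67=1000011 pc3: +8 =600
r68=1000100 pc2: +4 =604
r69=1000101 pc3: +8 =612
r70=1000110 pc3: +8 =620
r71=1000111 pc4: +16 =636
r72=1001000 pc2: +4 =640
r73=1001001 pc3: +8 =648
r74=1001010 pc3: +8 =656
r75=1001011 pc4: +16 =672
r76=1001100 pc3: +8 =680
r77=1001101 pc4: +16 =696
r78=1001110 pc4: +16 =712
r79=1001111 pc5: +32 =744
r80=1010000 pc2: +4 =748
r81=1010001 pc3: +8 =756
r82=1010010 pc3: +8 =764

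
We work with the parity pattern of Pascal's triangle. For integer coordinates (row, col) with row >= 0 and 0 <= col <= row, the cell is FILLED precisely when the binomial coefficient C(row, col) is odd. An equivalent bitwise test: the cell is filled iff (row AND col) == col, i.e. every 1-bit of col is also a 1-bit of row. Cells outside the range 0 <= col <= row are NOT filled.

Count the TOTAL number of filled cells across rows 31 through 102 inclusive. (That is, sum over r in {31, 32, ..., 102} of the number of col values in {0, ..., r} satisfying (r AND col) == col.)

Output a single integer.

Answer: 1080

Derivation:
r31=11111 pc5: +32 =32
r32=100000 pc1: +2 =34
r33=100001 pc2: +4 =38
r34=100010 pc2: +4 =42
r35=100011 pc3: +8 =50
r36=100100 pc2: +4 =54
r37=100101 pc3: +8 =62
r38=100110 pc3: +8 =70
r39=100111 pc4: +16 =86
r40=101000 pc2: +4 =90
r41=101001 pc3: +8 =98
r42=101010 pc3: +8 =106
r43=101011 pc4: +16 =122
r44=101100 pc3: +8 =130
r45=101101 pc4: +16 =146
r46=101110 pc4: +16 =162
r47=101111 pc5: +32 =194
r48=110000 pc2: +4 =198
r49=110001 pc3: +8 =206
r50=110010 pc3: +8 =214
r51=110011 pc4: +16 =230
r52=110100 pc3: +8 =238
r53=110101 pc4: +16 =254
r54=110110 pc4: +16 =270
r55=110111 pc5: +32 =302
r56=111000 pc3: +8 =310
r57=111001 pc4: +16 =326
r58=111010 pc4: +16 =342
r59=111011 pc5: +32 =374
r60=111100 pc4: +16 =390
r61=111101 pc5: +32 =422
r62=111110 pc5: +32 =454
r63=111111 pc6: +64 =518
r64=1000000 pc1: +2 =520
r65=1000001 pc2: +4 =524
r66=1000010 pc2: +4 =528
r67=1000011 pc3: +8 =536
r68=1000100 pc2: +4 =540
r69=1000101 pc3: +8 =548
r70=1000110 pc3: +8 =556
r71=1000111 pc4: +16 =572
r72=1001000 pc2: +4 =576
r73=1001001 pc3: +8 =584
r74=1001010 pc3: +8 =592
r75=1001011 pc4: +16 =608
r76=1001100 pc3: +8 =616
r77=1001101 pc4: +16 =632
r78=1001110 pc4: +16 =648
r79=1001111 pc5: +32 =680
r80=1010000 pc2: +4 =684
r81=1010001 pc3: +8 =692
r82=1010010 pc3: +8 =700
r83=1010011 pc4: +16 =716
r84=1010100 pc3: +8 =724
r85=1010101 pc4: +16 =740
r86=1010110 pc4: +16 =756
r87=1010111 pc5: +32 =788
r88=1011000 pc3: +8 =796
r89=1011001 pc4: +16 =812
r90=1011010 pc4: +16 =828
r91=1011011 pc5: +32 =860
r92=1011100 pc4: +16 =876
r93=1011101 pc5: +32 =908
r94=1011110 pc5: +32 =940
r95=1011111 pc6: +64 =1004
r96=1100000 pc2: +4 =1008
r97=1100001 pc3: +8 =1016
r98=1100010 pc3: +8 =1024
r99=1100011 pc4: +16 =1040
r100=1100100 pc3: +8 =1048
r101=1100101 pc4: +16 =1064
r102=1100110 pc4: +16 =1080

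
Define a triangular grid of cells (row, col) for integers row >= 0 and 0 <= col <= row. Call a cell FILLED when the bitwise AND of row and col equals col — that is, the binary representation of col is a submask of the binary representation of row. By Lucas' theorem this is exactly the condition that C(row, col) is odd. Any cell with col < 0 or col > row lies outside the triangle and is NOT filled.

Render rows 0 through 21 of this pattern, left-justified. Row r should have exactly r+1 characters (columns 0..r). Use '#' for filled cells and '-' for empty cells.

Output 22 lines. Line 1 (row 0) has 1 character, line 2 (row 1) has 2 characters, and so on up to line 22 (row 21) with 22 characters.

r0=0: #
r1=1: ##
r2=10: #-#
r3=11: ####
r4=100: #---#
r5=101: ##--##
r6=110: #-#-#-#
r7=111: ########
r8=1000: #-------#
r9=1001: ##------##
r10=1010: #-#-----#-#
r11=1011: ####----####
r12=1100: #---#---#---#
r13=1101: ##--##--##--##
r14=1110: #-#-#-#-#-#-#-#
r15=1111: ################
r16=10000: #---------------#
r17=10001: ##--------------##
r18=10010: #-#-------------#-#
r19=10011: ####------------####
r20=10100: #---#-----------#---#
r21=10101: ##--##----------##--##

Answer: #
##
#-#
####
#---#
##--##
#-#-#-#
########
#-------#
##------##
#-#-----#-#
####----####
#---#---#---#
##--##--##--##
#-#-#-#-#-#-#-#
################
#---------------#
##--------------##
#-#-------------#-#
####------------####
#---#-----------#---#
##--##----------##--##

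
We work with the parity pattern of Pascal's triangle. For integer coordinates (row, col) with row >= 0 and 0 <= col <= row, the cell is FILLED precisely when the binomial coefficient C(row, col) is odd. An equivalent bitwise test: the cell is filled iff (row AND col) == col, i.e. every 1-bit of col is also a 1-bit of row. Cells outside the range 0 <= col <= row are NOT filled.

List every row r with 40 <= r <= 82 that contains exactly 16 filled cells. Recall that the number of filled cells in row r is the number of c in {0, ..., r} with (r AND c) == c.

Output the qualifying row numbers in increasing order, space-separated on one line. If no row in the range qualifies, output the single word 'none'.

Row r has 2^popcount(r) filled cells, so we need popcount(r) = log2(16) = 4.
Scan r = 40..82 and keep those with exactly 4 one-bits:
r=40=101000 popcount=2 -> skip
r=41=101001 popcount=3 -> skip
r=42=101010 popcount=3 -> skip
r=43=101011 popcount=4 -> KEEP
r=44=101100 popcount=3 -> skip
r=45=101101 popcount=4 -> KEEP
r=46=101110 popcount=4 -> KEEP
r=47=101111 popcount=5 -> skip
r=48=110000 popcount=2 -> skip
r=49=110001 popcount=3 -> skip
r=50=110010 popcount=3 -> skip
r=51=110011 popcount=4 -> KEEP
r=52=110100 popcount=3 -> skip
r=53=110101 popcount=4 -> KEEP
r=54=110110 popcount=4 -> KEEP
r=55=110111 popcount=5 -> skip
r=56=111000 popcount=3 -> skip
r=57=111001 popcount=4 -> KEEP
r=58=111010 popcount=4 -> KEEP
r=59=111011 popcount=5 -> skip
r=60=111100 popcount=4 -> KEEP
r=61=111101 popcount=5 -> skip
r=62=111110 popcount=5 -> skip
r=63=111111 popcount=6 -> skip
r=64=1000000 popcount=1 -> skip
r=65=1000001 popcount=2 -> skip
r=66=1000010 popcount=2 -> skip
r=67=1000011 popcount=3 -> skip
r=68=1000100 popcount=2 -> skip
r=69=1000101 popcount=3 -> skip
r=70=1000110 popcount=3 -> skip
r=71=1000111 popcount=4 -> KEEP
r=72=1001000 popcount=2 -> skip
r=73=1001001 popcount=3 -> skip
r=74=1001010 popcount=3 -> skip
r=75=1001011 popcount=4 -> KEEP
r=76=1001100 popcount=3 -> skip
r=77=1001101 popcount=4 -> KEEP
r=78=1001110 popcount=4 -> KEEP
r=79=1001111 popcount=5 -> skip
r=80=1010000 popcount=2 -> skip
r=81=1010001 popcount=3 -> skip
r=82=1010010 popcount=3 -> skip
Kept rows: 43 45 46 51 53 54 57 58 60 71 75 77 78

Answer: 43 45 46 51 53 54 57 58 60 71 75 77 78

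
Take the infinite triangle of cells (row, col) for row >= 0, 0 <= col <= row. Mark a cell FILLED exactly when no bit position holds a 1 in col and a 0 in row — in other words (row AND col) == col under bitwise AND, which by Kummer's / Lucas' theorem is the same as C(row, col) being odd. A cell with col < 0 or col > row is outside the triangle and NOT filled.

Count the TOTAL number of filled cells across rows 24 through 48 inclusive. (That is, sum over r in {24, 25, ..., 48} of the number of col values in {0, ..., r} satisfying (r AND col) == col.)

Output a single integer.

Answer: 274

Derivation:
r24=11000 pc2: +4 =4
r25=11001 pc3: +8 =12
r26=11010 pc3: +8 =20
r27=11011 pc4: +16 =36
r28=11100 pc3: +8 =44
r29=11101 pc4: +16 =60
r30=11110 pc4: +16 =76
r31=11111 pc5: +32 =108
r32=100000 pc1: +2 =110
r33=100001 pc2: +4 =114
r34=100010 pc2: +4 =118
r35=100011 pc3: +8 =126
r36=100100 pc2: +4 =130
r37=100101 pc3: +8 =138
r38=100110 pc3: +8 =146
r39=100111 pc4: +16 =162
r40=101000 pc2: +4 =166
r41=101001 pc3: +8 =174
r42=101010 pc3: +8 =182
r43=101011 pc4: +16 =198
r44=101100 pc3: +8 =206
r45=101101 pc4: +16 =222
r46=101110 pc4: +16 =238
r47=101111 pc5: +32 =270
r48=110000 pc2: +4 =274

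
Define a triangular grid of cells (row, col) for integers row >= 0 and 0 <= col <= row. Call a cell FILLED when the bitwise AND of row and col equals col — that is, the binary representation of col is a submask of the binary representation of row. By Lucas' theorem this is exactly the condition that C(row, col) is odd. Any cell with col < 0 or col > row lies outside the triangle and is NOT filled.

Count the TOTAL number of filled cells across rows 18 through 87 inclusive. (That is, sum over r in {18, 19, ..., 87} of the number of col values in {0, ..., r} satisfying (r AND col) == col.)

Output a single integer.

Answer: 912

Derivation:
r18=10010 pc2: +4 =4
r19=10011 pc3: +8 =12
r20=10100 pc2: +4 =16
r21=10101 pc3: +8 =24
r22=10110 pc3: +8 =32
r23=10111 pc4: +16 =48
r24=11000 pc2: +4 =52
r25=11001 pc3: +8 =60
r26=11010 pc3: +8 =68
r27=11011 pc4: +16 =84
r28=11100 pc3: +8 =92
r29=11101 pc4: +16 =108
r30=11110 pc4: +16 =124
r31=11111 pc5: +32 =156
r32=100000 pc1: +2 =158
r33=100001 pc2: +4 =162
r34=100010 pc2: +4 =166
r35=100011 pc3: +8 =174
r36=100100 pc2: +4 =178
r37=100101 pc3: +8 =186
r38=100110 pc3: +8 =194
r39=100111 pc4: +16 =210
r40=101000 pc2: +4 =214
r41=101001 pc3: +8 =222
r42=101010 pc3: +8 =230
r43=101011 pc4: +16 =246
r44=101100 pc3: +8 =254
r45=101101 pc4: +16 =270
r46=101110 pc4: +16 =286
r47=101111 pc5: +32 =318
r48=110000 pc2: +4 =322
r49=110001 pc3: +8 =330
r50=110010 pc3: +8 =338
r51=110011 pc4: +16 =354
r52=110100 pc3: +8 =362
r53=110101 pc4: +16 =378
r54=110110 pc4: +16 =394
r55=110111 pc5: +32 =426
r56=111000 pc3: +8 =434
r57=111001 pc4: +16 =450
r58=111010 pc4: +16 =466
r59=111011 pc5: +32 =498
r60=111100 pc4: +16 =514
r61=111101 pc5: +32 =546
r62=111110 pc5: +32 =578
r63=111111 pc6: +64 =642
r64=1000000 pc1: +2 =644
r65=1000001 pc2: +4 =648
r66=1000010 pc2: +4 =652
r67=1000011 pc3: +8 =660
r68=1000100 pc2: +4 =664
r69=1000101 pc3: +8 =672
r70=1000110 pc3: +8 =680
r71=1000111 pc4: +16 =696
r72=1001000 pc2: +4 =700
r73=1001001 pc3: +8 =708
r74=1001010 pc3: +8 =716
r75=1001011 pc4: +16 =732
r76=1001100 pc3: +8 =740
r77=1001101 pc4: +16 =756
r78=1001110 pc4: +16 =772
r79=1001111 pc5: +32 =804
r80=1010000 pc2: +4 =808
r81=1010001 pc3: +8 =816
r82=1010010 pc3: +8 =824
r83=1010011 pc4: +16 =840
r84=1010100 pc3: +8 =848
r85=1010101 pc4: +16 =864
r86=1010110 pc4: +16 =880
r87=1010111 pc5: +32 =912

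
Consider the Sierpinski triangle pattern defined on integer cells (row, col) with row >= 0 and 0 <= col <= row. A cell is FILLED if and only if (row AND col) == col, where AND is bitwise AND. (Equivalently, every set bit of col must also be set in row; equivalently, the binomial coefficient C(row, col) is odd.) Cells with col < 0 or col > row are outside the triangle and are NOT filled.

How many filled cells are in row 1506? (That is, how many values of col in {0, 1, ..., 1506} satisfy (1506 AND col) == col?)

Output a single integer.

1506 in binary = 10111100010
popcount(1506) = number of 1-bits in 10111100010 = 6
A col c satisfies (1506 AND c) == c iff every set bit of c is also set in 1506; each of the 6 set bits of 1506 can independently be on or off in c.
count = 2^6 = 64

Answer: 64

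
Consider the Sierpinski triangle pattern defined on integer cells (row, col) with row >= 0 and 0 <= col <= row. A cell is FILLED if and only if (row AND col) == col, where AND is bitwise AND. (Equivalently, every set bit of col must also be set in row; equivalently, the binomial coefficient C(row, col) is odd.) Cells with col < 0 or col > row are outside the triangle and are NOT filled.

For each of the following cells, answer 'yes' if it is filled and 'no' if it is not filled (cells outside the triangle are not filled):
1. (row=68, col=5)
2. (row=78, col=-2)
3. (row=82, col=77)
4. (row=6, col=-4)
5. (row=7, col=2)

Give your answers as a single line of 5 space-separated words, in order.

(68,5): row=0b1000100, col=0b101, row AND col = 0b100 = 4; 4 != 5 -> empty
(78,-2): col outside [0, 78] -> not filled
(82,77): row=0b1010010, col=0b1001101, row AND col = 0b1000000 = 64; 64 != 77 -> empty
(6,-4): col outside [0, 6] -> not filled
(7,2): row=0b111, col=0b10, row AND col = 0b10 = 2; 2 == 2 -> filled

Answer: no no no no yes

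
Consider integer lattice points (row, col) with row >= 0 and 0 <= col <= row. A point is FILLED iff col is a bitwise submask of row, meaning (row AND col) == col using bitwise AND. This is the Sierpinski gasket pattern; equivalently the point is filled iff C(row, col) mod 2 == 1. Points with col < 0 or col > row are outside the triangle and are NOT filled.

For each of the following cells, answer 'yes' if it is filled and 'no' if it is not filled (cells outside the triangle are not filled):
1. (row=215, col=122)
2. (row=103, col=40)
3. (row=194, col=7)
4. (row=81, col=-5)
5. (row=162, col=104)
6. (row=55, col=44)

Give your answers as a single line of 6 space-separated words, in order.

Answer: no no no no no no

Derivation:
(215,122): row=0b11010111, col=0b1111010, row AND col = 0b1010010 = 82; 82 != 122 -> empty
(103,40): row=0b1100111, col=0b101000, row AND col = 0b100000 = 32; 32 != 40 -> empty
(194,7): row=0b11000010, col=0b111, row AND col = 0b10 = 2; 2 != 7 -> empty
(81,-5): col outside [0, 81] -> not filled
(162,104): row=0b10100010, col=0b1101000, row AND col = 0b100000 = 32; 32 != 104 -> empty
(55,44): row=0b110111, col=0b101100, row AND col = 0b100100 = 36; 36 != 44 -> empty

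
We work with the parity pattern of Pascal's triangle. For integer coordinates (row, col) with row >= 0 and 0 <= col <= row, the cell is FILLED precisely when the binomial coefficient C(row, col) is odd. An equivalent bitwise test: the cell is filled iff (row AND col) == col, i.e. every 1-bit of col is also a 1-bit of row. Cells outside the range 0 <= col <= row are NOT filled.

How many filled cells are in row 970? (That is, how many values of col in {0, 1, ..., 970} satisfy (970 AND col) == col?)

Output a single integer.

Answer: 64

Derivation:
970 in binary = 1111001010
popcount(970) = number of 1-bits in 1111001010 = 6
A col c satisfies (970 AND c) == c iff every set bit of c is also set in 970; each of the 6 set bits of 970 can independently be on or off in c.
count = 2^6 = 64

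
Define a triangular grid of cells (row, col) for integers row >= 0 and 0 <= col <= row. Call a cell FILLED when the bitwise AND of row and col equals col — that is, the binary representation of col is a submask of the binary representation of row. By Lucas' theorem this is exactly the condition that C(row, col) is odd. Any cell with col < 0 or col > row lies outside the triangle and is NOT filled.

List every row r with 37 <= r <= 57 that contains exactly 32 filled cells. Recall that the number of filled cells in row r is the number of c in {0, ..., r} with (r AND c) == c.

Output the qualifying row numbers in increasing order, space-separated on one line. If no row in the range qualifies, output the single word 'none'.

Answer: 47 55

Derivation:
Row r has 2^popcount(r) filled cells, so we need popcount(r) = log2(32) = 5.
Scan r = 37..57 and keep those with exactly 5 one-bits:
r=37=100101 popcount=3 -> skip
r=38=100110 popcount=3 -> skip
r=39=100111 popcount=4 -> skip
r=40=101000 popcount=2 -> skip
r=41=101001 popcount=3 -> skip
r=42=101010 popcount=3 -> skip
r=43=101011 popcount=4 -> skip
r=44=101100 popcount=3 -> skip
r=45=101101 popcount=4 -> skip
r=46=101110 popcount=4 -> skip
r=47=101111 popcount=5 -> KEEP
r=48=110000 popcount=2 -> skip
r=49=110001 popcount=3 -> skip
r=50=110010 popcount=3 -> skip
r=51=110011 popcount=4 -> skip
r=52=110100 popcount=3 -> skip
r=53=110101 popcount=4 -> skip
r=54=110110 popcount=4 -> skip
r=55=110111 popcount=5 -> KEEP
r=56=111000 popcount=3 -> skip
r=57=111001 popcount=4 -> skip
Kept rows: 47 55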